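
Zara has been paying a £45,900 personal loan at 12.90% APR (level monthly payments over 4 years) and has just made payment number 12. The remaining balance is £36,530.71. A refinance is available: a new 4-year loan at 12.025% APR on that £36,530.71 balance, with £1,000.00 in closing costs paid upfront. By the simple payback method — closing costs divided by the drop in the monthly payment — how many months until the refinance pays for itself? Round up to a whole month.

Current payment = 45,900 × 12.9%/12 / (1 − (1+0.0107500)^−48) = £1,229.11.
Refinanced payment = 36,530.71 × 0.0100208 / (1 − (1+0.0100208)^−48) = £962.44.
Monthly savings = £1,229.11 − £962.44 = £266.67.
Break-even = £1,000.00 / £266.67 = 3.75 → 4 months.

4 months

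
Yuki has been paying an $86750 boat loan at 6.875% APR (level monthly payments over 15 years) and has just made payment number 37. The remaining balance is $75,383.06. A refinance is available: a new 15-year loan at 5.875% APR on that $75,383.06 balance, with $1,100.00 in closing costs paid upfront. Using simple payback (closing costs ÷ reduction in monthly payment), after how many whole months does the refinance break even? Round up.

Current payment = 86,750 × 6.875%/12 / (1 − (1+0.0057292)^−180) = $773.68.
Refinanced payment = 75,383.06 × 0.0048958 / (1 − (1+0.0048958)^−180) = $631.05.
Monthly savings = $773.68 − $631.05 = $142.63.
Break-even = $1,100.00 / $142.63 = 7.71 → 8 months.

8 months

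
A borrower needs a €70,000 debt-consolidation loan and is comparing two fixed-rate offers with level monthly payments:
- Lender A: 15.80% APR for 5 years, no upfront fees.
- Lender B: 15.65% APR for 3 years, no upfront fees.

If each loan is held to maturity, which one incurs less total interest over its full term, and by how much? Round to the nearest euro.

Lender B by €13,529

Lender A: at 15.80% the monthly rate is 0.0131667, so the payment is 70,000 × 0.0131667 / (1 − 1.0131667^−60) = €1,694.83.
Total interest on Lender A = 60 × €1,694.83 − €70,000 = €31,689.80.
Lender B: monthly rate = 15.65%/12 = 0.0130417; payment = 70,000 × 0.0130417 / (1 − (1+0.0130417)^−36) = €2,448.91.
Total interest on Lender B = 36 × €2,448.91 − €70,000 = €18,160.76.
Lender B is lower by €13,529.04.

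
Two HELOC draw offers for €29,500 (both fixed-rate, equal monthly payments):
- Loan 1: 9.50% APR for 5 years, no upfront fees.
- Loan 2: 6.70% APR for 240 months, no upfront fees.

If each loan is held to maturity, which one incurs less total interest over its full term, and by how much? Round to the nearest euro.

Loan 1 by €16,450

Loan 1: monthly rate = 9.5%/12 = 0.0079167; payment = 29,500 × 0.0079167 / (1 − (1+0.0079167)^−60) = €619.55.
Total interest on Loan 1 = 60 × €619.55 − €29,500 = €7,673.00.
Loan 2: monthly rate = 6.7%/12 = 0.0055833; payment = 29,500 × 0.0055833 / (1 − (1+0.0055833)^−240) = €223.43.
Total interest on Loan 2 = 240 × €223.43 − €29,500 = €24,123.20.
Loan 1 is lower by €16,450.20.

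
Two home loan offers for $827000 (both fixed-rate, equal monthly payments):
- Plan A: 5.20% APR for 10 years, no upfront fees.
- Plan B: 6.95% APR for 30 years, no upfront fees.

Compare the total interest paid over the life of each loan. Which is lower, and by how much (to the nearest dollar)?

Plan A: at 5.20% the monthly rate is 0.0043333, so the payment is 827,000 × 0.0043333 / (1 − 1.0043333^−120) = $8,852.69.
Total interest on Plan A = 120 × $8,852.69 − $827,000 = $235,322.80.
Plan B: monthly rate = 6.95%/12 = 0.0057917; payment = 827,000 × 0.0057917 / (1 − (1+0.0057917)^−360) = $5,474.31.
Total interest on Plan B = 360 × $5,474.31 − $827,000 = $1,143,751.60.
Plan A is lower by $908,428.80.

Plan A by $908,429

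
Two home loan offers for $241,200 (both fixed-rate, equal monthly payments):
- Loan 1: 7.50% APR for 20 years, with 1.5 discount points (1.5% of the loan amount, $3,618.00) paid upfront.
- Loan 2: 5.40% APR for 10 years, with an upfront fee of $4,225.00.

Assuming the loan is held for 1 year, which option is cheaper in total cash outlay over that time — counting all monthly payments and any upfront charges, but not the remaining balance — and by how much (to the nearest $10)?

Loan 1: monthly rate = 7.5%/12 = 0.0062500; payment = 241,200 × 0.0062500 / (1 − (1+0.0062500)^−240) = $1,943.09.
Loan 2: at 5.40% the monthly rate is 0.0045000, so the payment is 241,200 × 0.0045000 / (1 − 1.0045000^−120) = $2,605.72.
Over 12 months: Loan 1 costs 12 × $1,943.09 + $3,618.00 = $26,935.08; Loan 2 costs 12 × $2,605.72 + $4,225.00 = $35,493.64.
Loan 1 is cheaper by $35,493.64 − $26,935.08 = $8,558.56.

Loan 1 by $8,560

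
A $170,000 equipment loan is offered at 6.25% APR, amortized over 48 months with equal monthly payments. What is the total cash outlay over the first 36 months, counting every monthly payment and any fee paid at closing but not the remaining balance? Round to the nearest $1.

Monthly rate = 6.25%/12 = 0.0052083; payment = 170,000 × 0.0052083 / (1 − (1+0.0052083)^−48) = $4,011.97.
Total outlay = 36 × $4,011.97 = $144,430.92.

$144,431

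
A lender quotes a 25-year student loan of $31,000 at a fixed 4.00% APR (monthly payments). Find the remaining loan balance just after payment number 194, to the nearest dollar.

$14,591

With monthly rate i = 4%/12 = 0.0033333, the balance after k of n payments is P · [(1+i)^n − (1+i)^k] / [(1+i)^n − 1].
(1+0.0033333)^300 = 2.71376516 and (1+0.0033333)^194 = 1.90711433, so the balance is 31,000 × (2.71376516 − 1.90711433) / (2.71376516 − 1) = $14,591.37.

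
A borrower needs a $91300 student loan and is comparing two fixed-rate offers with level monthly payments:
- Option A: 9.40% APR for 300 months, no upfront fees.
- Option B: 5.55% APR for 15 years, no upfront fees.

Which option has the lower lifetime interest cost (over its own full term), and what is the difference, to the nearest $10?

Option A: at 9.40% the monthly rate is 0.0078333, so the payment is 91,300 × 0.0078333 / (1 − 1.0078333^−300) = $791.35.
Total interest on Option A = 300 × $791.35 − $91,300 = $146,105.00.
Option B: monthly rate = 5.55%/12 = 0.0046250; payment = 91,300 × 0.0046250 / (1 − (1+0.0046250)^−180) = $748.42.
Total interest on Option B = 180 × $748.42 − $91,300 = $43,415.60.
Option B is lower by $102,689.40.

Option B by $102,690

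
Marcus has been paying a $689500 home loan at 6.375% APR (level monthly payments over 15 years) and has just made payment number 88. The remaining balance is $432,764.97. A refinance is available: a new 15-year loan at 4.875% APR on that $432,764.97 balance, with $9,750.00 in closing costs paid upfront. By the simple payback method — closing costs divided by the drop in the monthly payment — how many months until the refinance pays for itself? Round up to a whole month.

Current payment = 689,500 × 6.375%/12 / (1 − (1+0.0053125)^−180) = $5,959.01.
Refinanced payment = 432,764.97 × 0.0040625 / (1 − (1+0.0040625)^−180) = $3,394.16.
Monthly savings = $5,959.01 − $3,394.16 = $2,564.85.
Break-even = $9,750.00 / $2,564.85 = 3.80 → 4 months.

4 months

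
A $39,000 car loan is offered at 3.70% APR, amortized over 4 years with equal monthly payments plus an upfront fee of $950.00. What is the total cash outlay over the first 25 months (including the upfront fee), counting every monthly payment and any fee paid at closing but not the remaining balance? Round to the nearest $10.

$22,830

Monthly rate = 3.7%/12 = 0.0030833; payment = 39,000 × 0.0030833 / (1 − (1+0.0030833)^−48) = $875.36.
Total outlay = 25 × $875.36 + $950.00 = $22,834.00.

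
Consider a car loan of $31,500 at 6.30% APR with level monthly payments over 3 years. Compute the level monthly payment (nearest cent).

$962.58

At 6.30% the monthly rate is 0.0052500, so the payment is 31,500 × 0.0052500 / (1 − 1.0052500^−36) = $962.58.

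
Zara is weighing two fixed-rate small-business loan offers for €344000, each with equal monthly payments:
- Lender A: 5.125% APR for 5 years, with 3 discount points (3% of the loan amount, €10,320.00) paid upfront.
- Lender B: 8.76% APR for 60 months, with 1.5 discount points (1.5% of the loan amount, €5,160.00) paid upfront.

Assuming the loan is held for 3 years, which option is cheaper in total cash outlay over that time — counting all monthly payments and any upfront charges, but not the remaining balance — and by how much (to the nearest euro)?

Lender A: monthly rate = 5.125%/12 = 0.0042708; payment = 344,000 × 0.0042708 / (1 − (1+0.0042708)^−60) = €6,511.42.
Lender B: monthly rate = 8.76%/12 = 0.0073000; payment = 344,000 × 0.0073000 / (1 − (1+0.0073000)^−60) = €7,100.87.
Over 36 months: Lender A costs 36 × €6,511.42 + €10,320.00 = €244,731.12; Lender B costs 36 × €7,100.87 + €5,160.00 = €260,791.32.
Lender A is cheaper by €260,791.32 − €244,731.12 = €16,060.20.

Lender A by €16,060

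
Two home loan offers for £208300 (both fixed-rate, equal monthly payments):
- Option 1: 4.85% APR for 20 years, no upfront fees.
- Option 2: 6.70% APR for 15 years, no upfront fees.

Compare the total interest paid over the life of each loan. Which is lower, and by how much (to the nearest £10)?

Option 1: monthly rate = 4.85%/12 = 0.0040417; payment = 208,300 × 0.0040417 / (1 − (1+0.0040417)^−240) = £1,357.49.
Total interest on Option 1 = 240 × £1,357.49 − £208,300 = £117,497.60.
Option 2: monthly rate = 6.7%/12 = 0.0055833; payment = 208,300 × 0.0055833 / (1 − (1+0.0055833)^−180) = £1,837.50.
Total interest on Option 2 = 180 × £1,837.50 − £208,300 = £122,450.00.
Option 1 is lower by £4,952.40.

Option 1 by £4,950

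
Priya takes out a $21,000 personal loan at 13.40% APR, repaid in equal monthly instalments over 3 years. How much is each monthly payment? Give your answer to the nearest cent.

Monthly rate = 13.4%/12 = 0.0111667; payment = 21,000 × 0.0111667 / (1 − (1+0.0111667)^−36) = $711.63.

$711.63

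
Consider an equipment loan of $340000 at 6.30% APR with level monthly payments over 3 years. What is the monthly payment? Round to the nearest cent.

Monthly rate = 6.3%/12 = 0.0052500; payment = 340,000 × 0.0052500 / (1 − (1+0.0052500)^−36) = $10,389.74.

$10,389.74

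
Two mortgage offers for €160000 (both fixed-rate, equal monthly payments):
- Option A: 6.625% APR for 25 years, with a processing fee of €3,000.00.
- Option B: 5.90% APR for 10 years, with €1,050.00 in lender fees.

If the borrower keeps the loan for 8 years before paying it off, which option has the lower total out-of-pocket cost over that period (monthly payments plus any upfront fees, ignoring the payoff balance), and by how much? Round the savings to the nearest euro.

Option A: at 6.625% the monthly rate is 0.0055208, so the payment is 160,000 × 0.0055208 / (1 − 1.0055208^−300) = €1,092.86.
Option B: monthly rate = 5.9%/12 = 0.0049167; payment = 160,000 × 0.0049167 / (1 − (1+0.0049167)^−120) = €1,768.30.
Over 96 months: Option A costs 96 × €1,092.86 + €3,000.00 = €107,914.56; Option B costs 96 × €1,768.30 + €1,050.00 = €170,806.80.
Option A is cheaper by €170,806.80 − €107,914.56 = €62,892.24.

Option A by €62,892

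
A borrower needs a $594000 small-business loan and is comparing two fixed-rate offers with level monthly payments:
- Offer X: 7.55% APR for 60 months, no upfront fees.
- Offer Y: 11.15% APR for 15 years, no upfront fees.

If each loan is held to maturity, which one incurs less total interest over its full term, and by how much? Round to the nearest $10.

Offer X by $510,340

Offer X: monthly rate = 7.55%/12 = 0.0062917; payment = 594,000 × 0.0062917 / (1 − (1+0.0062917)^−60) = $11,916.66.
Total interest on Offer X = 60 × $11,916.66 − $594,000 = $120,999.60.
Offer Y: at 11.15% the monthly rate is 0.0092917, so the payment is 594,000 × 0.0092917 / (1 − 1.0092917^−180) = $6,807.44.
Total interest on Offer Y = 180 × $6,807.44 − $594,000 = $631,339.20.
Offer X is lower by $510,339.60.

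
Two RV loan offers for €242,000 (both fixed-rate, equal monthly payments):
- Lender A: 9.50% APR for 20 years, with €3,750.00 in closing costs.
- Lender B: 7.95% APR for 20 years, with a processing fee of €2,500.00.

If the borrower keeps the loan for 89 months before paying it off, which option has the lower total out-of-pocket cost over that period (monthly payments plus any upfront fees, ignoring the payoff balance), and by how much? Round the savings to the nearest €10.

Lender A: at 9.50% the monthly rate is 0.0079167, so the payment is 242,000 × 0.0079167 / (1 − 1.0079167^−240) = €2,255.76.
Lender B: monthly rate = 7.95%/12 = 0.0066250; payment = 242,000 × 0.0066250 / (1 − (1+0.0066250)^−240) = €2,016.66.
Over 89 months: Lender A costs 89 × €2,255.76 + €3,750.00 = €204,512.64; Lender B costs 89 × €2,016.66 + €2,500.00 = €181,982.74.
Lender B is cheaper by €204,512.64 − €181,982.74 = €22,529.90.

Lender B by €22,530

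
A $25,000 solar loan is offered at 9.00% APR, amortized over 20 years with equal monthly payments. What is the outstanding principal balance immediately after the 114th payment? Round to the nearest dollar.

With monthly rate i = 9%/12 = 0.0075000, the balance after k of n payments is P · [(1+i)^n − (1+i)^k] / [(1+i)^n − 1].
(1+0.0075000)^240 = 6.00915152 and (1+0.0075000)^114 = 2.34388472, so the balance is 25,000 × (6.00915152 − 2.34388472) / (6.00915152 − 1) = $18,292.85.

$18,293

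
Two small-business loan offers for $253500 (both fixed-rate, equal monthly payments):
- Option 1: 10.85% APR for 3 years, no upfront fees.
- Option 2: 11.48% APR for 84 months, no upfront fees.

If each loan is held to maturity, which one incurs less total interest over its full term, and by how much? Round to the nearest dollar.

Option 1 by $71,876

Option 1: at 10.85% the monthly rate is 0.0090417, so the payment is 253,500 × 0.0090417 / (1 − 1.0090417^−36) = $8,281.27.
Total interest on Option 1 = 36 × $8,281.27 − $253,500 = $44,625.72.
Option 2: monthly rate = 11.48%/12 = 0.0095667; payment = 253,500 × 0.0095667 / (1 − (1+0.0095667)^−84) = $4,404.78.
Total interest on Option 2 = 84 × $4,404.78 − $253,500 = $116,501.52.
Option 1 is lower by $71,875.80.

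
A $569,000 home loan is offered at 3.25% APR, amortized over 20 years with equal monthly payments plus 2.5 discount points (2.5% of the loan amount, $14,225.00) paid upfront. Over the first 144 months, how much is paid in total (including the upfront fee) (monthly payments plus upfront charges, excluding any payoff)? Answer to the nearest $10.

$478,960

Monthly rate = 3.25%/12 = 0.0027083; payment = 569,000 × 0.0027083 / (1 − (1+0.0027083)^−240) = $3,227.34.
Total outlay = 144 × $3,227.34 + $14,225.00 = $478,961.96.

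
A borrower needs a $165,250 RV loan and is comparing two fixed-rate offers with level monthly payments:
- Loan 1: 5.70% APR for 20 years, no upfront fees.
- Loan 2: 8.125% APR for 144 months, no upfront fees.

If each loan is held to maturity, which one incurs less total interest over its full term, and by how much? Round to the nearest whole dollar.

Loan 2 by $18,101

Loan 1: monthly rate = 5.7%/12 = 0.0047500; payment = 165,250 × 0.0047500 / (1 − (1+0.0047500)^−240) = $1,155.48.
Total interest on Loan 1 = 240 × $1,155.48 − $165,250 = $112,065.20.
Loan 2: monthly rate = 8.125%/12 = 0.0067708; payment = 165,250 × 0.0067708 / (1 − (1+0.0067708)^−144) = $1,800.10.
Total interest on Loan 2 = 144 × $1,800.10 − $165,250 = $93,964.40.
Loan 2 is lower by $18,100.80.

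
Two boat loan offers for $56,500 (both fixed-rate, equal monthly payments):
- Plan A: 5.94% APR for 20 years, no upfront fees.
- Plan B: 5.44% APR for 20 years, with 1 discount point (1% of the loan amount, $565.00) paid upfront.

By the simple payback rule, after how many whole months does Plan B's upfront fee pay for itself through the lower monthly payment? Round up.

36 months

Plan A: monthly rate = 5.94%/12 = 0.0049500; payment = 56,500 × 0.0049500 / (1 − (1+0.0049500)^−240) = $402.83.
Plan B: at 5.44% the monthly rate is 0.0045333, so the payment is 56,500 × 0.0045333 / (1 − 1.0045333^−240) = $386.74.
Monthly savings = $402.83 − $386.74 = $16.09.
Break-even = $565.00 / $16.09 = 35.11 → 36 months.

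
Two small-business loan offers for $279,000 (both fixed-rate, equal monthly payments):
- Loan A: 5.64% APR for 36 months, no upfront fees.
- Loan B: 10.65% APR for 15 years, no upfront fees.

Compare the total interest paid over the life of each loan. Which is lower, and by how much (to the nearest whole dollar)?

Loan A: monthly rate = 5.64%/12 = 0.0047000; payment = 279,000 × 0.0047000 / (1 − (1+0.0047000)^−36) = $8,442.29.
Total interest on Loan A = 36 × $8,442.29 − $279,000 = $24,922.44.
Loan B: at 10.65% the monthly rate is 0.0088750, so the payment is 279,000 × 0.0088750 / (1 − 1.0088750^−180) = $3,110.06.
Total interest on Loan B = 180 × $3,110.06 − $279,000 = $280,810.80.
Loan A is lower by $255,888.36.

Loan A by $255,888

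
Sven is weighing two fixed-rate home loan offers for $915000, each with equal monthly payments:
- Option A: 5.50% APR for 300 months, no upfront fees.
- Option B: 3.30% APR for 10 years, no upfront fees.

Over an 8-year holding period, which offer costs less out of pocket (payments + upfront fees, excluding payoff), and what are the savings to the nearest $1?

Option A: monthly rate = 5.5%/12 = 0.0045833; payment = 915,000 × 0.0045833 / (1 − (1+0.0045833)^−300) = $5,618.90.
Option B: at 3.30% the monthly rate is 0.0027500, so the payment is 915,000 × 0.0027500 / (1 − 1.0027500^−120) = $8,962.58.
Over 96 months: Option A costs 96 × $5,618.90 = $539,414.40; Option B costs 96 × $8,962.58 = $860,407.68.
Option A is cheaper by $860,407.68 − $539,414.40 = $320,993.28.

Option A by $320,993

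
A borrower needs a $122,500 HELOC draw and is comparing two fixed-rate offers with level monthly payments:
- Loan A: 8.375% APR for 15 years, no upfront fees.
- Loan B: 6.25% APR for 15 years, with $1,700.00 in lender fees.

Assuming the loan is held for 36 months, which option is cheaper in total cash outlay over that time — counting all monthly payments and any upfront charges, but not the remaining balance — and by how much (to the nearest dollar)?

Loan A: monthly rate = 8.375%/12 = 0.0069792; payment = 122,500 × 0.0069792 / (1 − (1+0.0069792)^−180) = $1,197.35.
Loan B: monthly rate = 6.25%/12 = 0.0052083; payment = 122,500 × 0.0052083 / (1 − (1+0.0052083)^−180) = $1,050.34.
Over 36 months: Loan A costs 36 × $1,197.35 = $43,104.60; Loan B costs 36 × $1,050.34 + $1,700.00 = $39,512.24.
Loan B is cheaper by $43,104.60 − $39,512.24 = $3,592.36.

Loan B by $3,592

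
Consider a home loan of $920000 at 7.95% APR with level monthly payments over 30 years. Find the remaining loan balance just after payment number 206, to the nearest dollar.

With monthly rate i = 7.95%/12 = 0.0066250, the balance after k of n payments is P · [(1+i)^n − (1+i)^k] / [(1+i)^n − 1].
(1+0.0066250)^360 = 10.77398474 and (1+0.0066250)^206 = 3.89716410, so the balance is 920,000 × (10.77398474 − 3.89716410) / (10.77398474 − 1) = $647,297.41.

$647,297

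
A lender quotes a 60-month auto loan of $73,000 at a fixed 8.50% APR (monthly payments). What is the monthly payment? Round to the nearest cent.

$1,497.71

At 8.50% the monthly rate is 0.0070833, so the payment is 73,000 × 0.0070833 / (1 − 1.0070833^−60) = $1,497.71.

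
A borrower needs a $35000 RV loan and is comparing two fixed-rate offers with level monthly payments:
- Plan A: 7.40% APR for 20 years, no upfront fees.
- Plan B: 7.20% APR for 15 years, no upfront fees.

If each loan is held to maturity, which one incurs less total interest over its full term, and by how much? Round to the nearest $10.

Plan A: at 7.40% the monthly rate is 0.0061667, so the payment is 35,000 × 0.0061667 / (1 − 1.0061667^−240) = $279.82.
Total interest on Plan A = 240 × $279.82 − $35,000 = $32,156.80.
Plan B: monthly rate = 7.2%/12 = 0.0060000; payment = 35,000 × 0.0060000 / (1 − (1+0.0060000)^−180) = $318.52.
Total interest on Plan B = 180 × $318.52 − $35,000 = $22,333.60.
Plan B is lower by $9,823.20.

Plan B by $9,820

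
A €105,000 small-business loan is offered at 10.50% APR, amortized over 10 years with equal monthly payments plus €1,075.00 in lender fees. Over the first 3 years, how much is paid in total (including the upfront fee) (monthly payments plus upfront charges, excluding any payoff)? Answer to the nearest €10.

Monthly rate = 10.5%/12 = 0.0087500; payment = 105,000 × 0.0087500 / (1 − (1+0.0087500)^−120) = €1,416.82.
Total outlay = 36 × €1,416.82 + €1,075.00 = €52,080.52.

€52,080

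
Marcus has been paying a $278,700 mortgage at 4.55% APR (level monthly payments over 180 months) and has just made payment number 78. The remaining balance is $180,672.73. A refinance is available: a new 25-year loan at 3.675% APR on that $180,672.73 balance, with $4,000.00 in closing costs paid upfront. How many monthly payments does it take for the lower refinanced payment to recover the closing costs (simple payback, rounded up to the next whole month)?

Current payment = 278,700 × 4.55%/12 / (1 − (1+0.0037917)^−180) = $2,139.17.
Refinanced payment = 180,672.73 × 0.0030625 / (1 − (1+0.0030625)^−300) = $921.54.
Monthly savings = $2,139.17 − $921.54 = $1,217.63.
Break-even = $4,000.00 / $1,217.63 = 3.29 → 4 months.

4 months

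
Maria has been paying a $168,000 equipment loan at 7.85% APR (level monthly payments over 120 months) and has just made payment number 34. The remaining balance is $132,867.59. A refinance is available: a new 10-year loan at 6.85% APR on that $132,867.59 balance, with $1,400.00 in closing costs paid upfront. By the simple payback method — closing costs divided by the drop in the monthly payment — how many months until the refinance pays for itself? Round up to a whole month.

3 months

Current payment = 168,000 × 7.85%/12 / (1 − (1+0.0065417)^−120) = $2,025.01.
Refinanced payment = 132,867.59 × 0.0057083 / (1 − (1+0.0057083)^−120) = $1,532.45.
Monthly savings = $2,025.01 − $1,532.45 = $492.56.
Break-even = $1,400.00 / $492.56 = 2.84 → 3 months.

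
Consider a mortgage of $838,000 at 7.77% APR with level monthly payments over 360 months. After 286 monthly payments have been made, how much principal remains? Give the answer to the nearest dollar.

With monthly rate i = 7.77%/12 = 0.0064750, the balance after k of n payments is P · [(1+i)^n − (1+i)^k] / [(1+i)^n − 1].
(1+0.0064750)^360 = 10.21120663 and (1+0.0064750)^286 = 6.33367344, so the balance is 838,000 × (10.21120663 − 6.33367344) / (10.21120663 − 1) = $352,762.99.

$352,763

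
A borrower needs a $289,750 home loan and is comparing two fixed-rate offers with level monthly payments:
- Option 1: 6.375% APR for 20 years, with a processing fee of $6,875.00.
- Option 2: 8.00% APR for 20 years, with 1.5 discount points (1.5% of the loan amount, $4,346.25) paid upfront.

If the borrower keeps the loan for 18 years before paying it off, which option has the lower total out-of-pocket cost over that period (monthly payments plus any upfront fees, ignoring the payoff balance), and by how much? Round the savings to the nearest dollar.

Option 1: at 6.375% the monthly rate is 0.0053125, so the payment is 289,750 × 0.0053125 / (1 − 1.0053125^−240) = $2,139.03.
Option 2: at 8.00% the monthly rate is 0.0066667, so the payment is 289,750 × 0.0066667 / (1 − 1.0066667^−240) = $2,423.59.
Over 216 months: Option 1 costs 216 × $2,139.03 + $6,875.00 = $468,905.48; Option 2 costs 216 × $2,423.59 + $4,346.25 = $527,841.69.
Option 1 is cheaper by $527,841.69 − $468,905.48 = $58,936.21.

Option 1 by $58,936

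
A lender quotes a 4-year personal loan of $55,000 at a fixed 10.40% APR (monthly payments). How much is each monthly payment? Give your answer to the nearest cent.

$1,405.53

Monthly rate = 10.4%/12 = 0.0086667; payment = 55,000 × 0.0086667 / (1 − (1+0.0086667)^−48) = $1,405.53.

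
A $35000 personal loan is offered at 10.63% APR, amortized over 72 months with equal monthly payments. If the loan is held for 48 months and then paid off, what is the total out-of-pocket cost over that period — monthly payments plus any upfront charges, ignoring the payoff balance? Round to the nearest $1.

$31,660

At 10.63% the monthly rate is 0.0088583, so the payment is 35,000 × 0.0088583 / (1 − 1.0088583^−72) = $659.58.
Total outlay = 48 × $659.58 = $31,659.84.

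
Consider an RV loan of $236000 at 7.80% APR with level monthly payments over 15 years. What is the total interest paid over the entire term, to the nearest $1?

At 7.80% the monthly rate is 0.0065000, so the payment is 236,000 × 0.0065000 / (1 − 1.0065000^−180) = $2,228.18.
Total paid = 180 × $2,228.18 = $401,072.40; interest = $401,072.40 − $236,000 = $165,072.40.

$165,072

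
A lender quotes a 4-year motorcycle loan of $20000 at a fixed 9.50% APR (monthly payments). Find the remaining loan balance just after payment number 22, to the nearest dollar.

With monthly rate i = 9.5%/12 = 0.0079167, the balance after k of n payments is P · [(1+i)^n − (1+i)^k] / [(1+i)^n − 1].
(1+0.0079167)^48 = 1.46009825 and (1+0.0079167)^22 = 1.18943794, so the balance is 20,000 × (1.46009825 − 1.18943794) / (1.46009825 − 1) = $11,765.33.

$11,765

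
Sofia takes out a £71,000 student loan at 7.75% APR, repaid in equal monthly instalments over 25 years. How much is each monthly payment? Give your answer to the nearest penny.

Monthly rate = 7.75%/12 = 0.0064583; payment = 71,000 × 0.0064583 / (1 − (1+0.0064583)^−300) = £536.28.

£536.28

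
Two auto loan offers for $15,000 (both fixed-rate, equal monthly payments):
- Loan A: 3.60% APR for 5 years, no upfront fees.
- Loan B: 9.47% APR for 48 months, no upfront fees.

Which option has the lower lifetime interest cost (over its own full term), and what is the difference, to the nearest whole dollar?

Loan A by $1,665

Loan A: at 3.60% the monthly rate is 0.0030000, so the payment is 15,000 × 0.0030000 / (1 − 1.0030000^−60) = $273.55.
Total interest on Loan A = 60 × $273.55 − $15,000 = $1,413.00.
Loan B: at 9.47% the monthly rate is 0.0078917, so the payment is 15,000 × 0.0078917 / (1 − 1.0078917^−48) = $376.63.
Total interest on Loan B = 48 × $376.63 − $15,000 = $3,078.24.
Loan A is lower by $1,665.24.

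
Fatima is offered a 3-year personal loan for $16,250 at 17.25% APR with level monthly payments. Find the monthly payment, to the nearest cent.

Monthly rate = 17.25%/12 = 0.0143750; payment = 16,250 × 0.0143750 / (1 − (1+0.0143750)^−36) = $581.38.

$581.38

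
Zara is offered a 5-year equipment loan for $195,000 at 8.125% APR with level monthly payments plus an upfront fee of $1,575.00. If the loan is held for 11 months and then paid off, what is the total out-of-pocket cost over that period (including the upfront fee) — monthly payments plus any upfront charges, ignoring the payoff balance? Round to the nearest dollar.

$45,196

Monthly rate = 8.125%/12 = 0.0067708; payment = 195,000 × 0.0067708 / (1 − (1+0.0067708)^−60) = $3,965.57.
Total outlay = 11 × $3,965.57 + $1,575.00 = $45,196.27.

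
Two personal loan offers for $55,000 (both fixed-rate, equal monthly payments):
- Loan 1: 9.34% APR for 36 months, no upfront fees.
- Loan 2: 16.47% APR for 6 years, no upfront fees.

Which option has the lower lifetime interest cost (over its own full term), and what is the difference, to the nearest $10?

Loan 1: monthly rate = 9.34%/12 = 0.0077833; payment = 55,000 × 0.0077833 / (1 − (1+0.0077833)^−36) = $1,757.70.
Total interest on Loan 1 = 36 × $1,757.70 − $55,000 = $8,277.20.
Loan 2: monthly rate = 16.47%/12 = 0.0137250; payment = 55,000 × 0.0137250 / (1 − (1+0.0137250)^−72) = $1,207.33.
Total interest on Loan 2 = 72 × $1,207.33 − $55,000 = $31,927.76.
Loan 1 is lower by $23,650.56.

Loan 1 by $23,650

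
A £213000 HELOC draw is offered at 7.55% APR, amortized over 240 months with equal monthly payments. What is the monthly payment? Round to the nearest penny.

At 7.55% the monthly rate is 0.0062917, so the payment is 213,000 × 0.0062917 / (1 − 1.0062917^−240) = £1,722.43.

£1,722.43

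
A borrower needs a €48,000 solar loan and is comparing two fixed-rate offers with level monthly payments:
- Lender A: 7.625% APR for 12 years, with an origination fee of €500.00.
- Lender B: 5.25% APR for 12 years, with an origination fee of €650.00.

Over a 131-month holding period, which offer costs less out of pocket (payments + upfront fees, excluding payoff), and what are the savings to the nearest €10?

Lender B by €7,680

Lender A: monthly rate = 7.625%/12 = 0.0063542; payment = 48,000 × 0.0063542 / (1 − (1+0.0063542)^−144) = €509.76.
Lender B: monthly rate = 5.25%/12 = 0.0043750; payment = 48,000 × 0.0043750 / (1 − (1+0.0043750)^−144) = €449.99.
Over 131 months: Lender A costs 131 × €509.76 + €500.00 = €67,278.56; Lender B costs 131 × €449.99 + €650.00 = €59,598.69.
Lender B is cheaper by €67,278.56 − €59,598.69 = €7,679.87.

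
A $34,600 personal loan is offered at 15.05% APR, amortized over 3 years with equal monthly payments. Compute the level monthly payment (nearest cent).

Monthly rate = 15.05%/12 = 0.0125417; payment = 34,600 × 0.0125417 / (1 − (1+0.0125417)^−36) = $1,200.27.

$1,200.27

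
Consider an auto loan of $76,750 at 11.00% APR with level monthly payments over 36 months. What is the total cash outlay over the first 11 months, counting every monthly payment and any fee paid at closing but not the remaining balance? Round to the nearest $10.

Monthly rate = 11%/12 = 0.0091667; payment = 76,750 × 0.0091667 / (1 − (1+0.0091667)^−36) = $2,512.70.
Total outlay = 11 × $2,512.70 = $27,639.70.

$27,640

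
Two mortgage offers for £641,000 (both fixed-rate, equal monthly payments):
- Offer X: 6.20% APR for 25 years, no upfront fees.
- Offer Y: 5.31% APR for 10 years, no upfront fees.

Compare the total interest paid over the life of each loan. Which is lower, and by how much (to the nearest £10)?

Offer X: at 6.20% the monthly rate is 0.0051667, so the payment is 641,000 × 0.0051667 / (1 − 1.0051667^−300) = £4,208.69.
Total interest on Offer X = 300 × £4,208.69 − £641,000 = £621,607.00.
Offer Y: monthly rate = 5.31%/12 = 0.0044250; payment = 641,000 × 0.0044250 / (1 − (1+0.0044250)^−120) = £6,896.34.
Total interest on Offer Y = 120 × £6,896.34 − £641,000 = £186,560.80.
Offer Y is lower by £435,046.20.

Offer Y by £435,050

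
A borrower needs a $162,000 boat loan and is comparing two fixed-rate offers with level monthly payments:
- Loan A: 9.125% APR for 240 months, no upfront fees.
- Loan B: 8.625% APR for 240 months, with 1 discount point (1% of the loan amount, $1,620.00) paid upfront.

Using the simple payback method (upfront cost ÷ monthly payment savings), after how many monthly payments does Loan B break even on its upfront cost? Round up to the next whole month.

32 months

Loan A: at 9.125% the monthly rate is 0.0076042, so the payment is 162,000 × 0.0076042 / (1 − 1.0076042^−240) = $1,470.60.
Loan B: at 8.625% the monthly rate is 0.0071875, so the payment is 162,000 × 0.0071875 / (1 − 1.0071875^−240) = $1,418.72.
Monthly savings = $1,470.60 − $1,418.72 = $51.88.
Break-even = $1,620.00 / $51.88 = 31.23 → 32 months.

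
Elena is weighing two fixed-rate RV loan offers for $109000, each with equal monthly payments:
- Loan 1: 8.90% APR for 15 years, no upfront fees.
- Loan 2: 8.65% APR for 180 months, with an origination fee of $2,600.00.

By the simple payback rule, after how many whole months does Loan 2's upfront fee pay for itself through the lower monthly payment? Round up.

162 months

Loan 1: monthly rate = 8.9%/12 = 0.0074167; payment = 109,000 × 0.0074167 / (1 − (1+0.0074167)^−180) = $1,099.08.
Loan 2: at 8.65% the monthly rate is 0.0072083, so the payment is 109,000 × 0.0072083 / (1 − 1.0072083^−180) = $1,082.97.
Monthly savings = $1,099.08 − $1,082.97 = $16.11.
Break-even = $2,600.00 / $16.11 = 161.39 → 162 months.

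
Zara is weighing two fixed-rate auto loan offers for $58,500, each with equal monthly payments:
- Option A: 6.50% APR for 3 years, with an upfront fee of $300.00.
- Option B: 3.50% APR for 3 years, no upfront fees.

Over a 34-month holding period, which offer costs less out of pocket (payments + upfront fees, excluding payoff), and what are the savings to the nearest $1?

Option A: at 6.50% the monthly rate is 0.0054167, so the payment is 58,500 × 0.0054167 / (1 − 1.0054167^−36) = $1,792.97.
Option B: at 3.50% the monthly rate is 0.0029167, so the payment is 58,500 × 0.0029167 / (1 − 1.0029167^−36) = $1,714.17.
Over 34 months: Option A costs 34 × $1,792.97 + $300.00 = $61,260.98; Option B costs 34 × $1,714.17 = $58,281.78.
Option B is cheaper by $61,260.98 − $58,281.78 = $2,979.20.

Option B by $2,979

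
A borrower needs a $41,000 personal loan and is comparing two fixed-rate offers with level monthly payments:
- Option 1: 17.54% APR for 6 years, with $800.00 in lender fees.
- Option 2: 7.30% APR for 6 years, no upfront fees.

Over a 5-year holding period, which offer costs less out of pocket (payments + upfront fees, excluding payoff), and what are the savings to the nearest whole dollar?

Option 1: monthly rate = 17.54%/12 = 0.0146167; payment = 41,000 × 0.0146167 / (1 − (1+0.0146167)^−72) = $924.49.
Option 2: monthly rate = 7.3%/12 = 0.0060833; payment = 41,000 × 0.0060833 / (1 − (1+0.0060833)^−72) = $704.93.
Over 60 months: Option 1 costs 60 × $924.49 + $800.00 = $56,269.40; Option 2 costs 60 × $704.93 = $42,295.80.
Option 2 is cheaper by $56,269.40 − $42,295.80 = $13,973.60.

Option 2 by $13,974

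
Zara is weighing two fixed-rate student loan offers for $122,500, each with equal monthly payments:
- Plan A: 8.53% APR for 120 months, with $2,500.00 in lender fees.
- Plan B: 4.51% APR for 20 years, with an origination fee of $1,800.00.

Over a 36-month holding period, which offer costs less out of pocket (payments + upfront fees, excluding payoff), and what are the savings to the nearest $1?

Plan A: at 8.53% the monthly rate is 0.0071083, so the payment is 122,500 × 0.0071083 / (1 − 1.0071083^−120) = $1,520.79.
Plan B: monthly rate = 4.51%/12 = 0.0037583; payment = 122,500 × 0.0037583 / (1 − (1+0.0037583)^−240) = $775.66.
Over 36 months: Plan A costs 36 × $1,520.79 + $2,500.00 = $57,248.44; Plan B costs 36 × $775.66 + $1,800.00 = $29,723.76.
Plan B is cheaper by $57,248.44 − $29,723.76 = $27,524.68.

Plan B by $27,525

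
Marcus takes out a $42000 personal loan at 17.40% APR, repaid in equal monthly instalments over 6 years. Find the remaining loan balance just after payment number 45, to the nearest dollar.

$20,961

With monthly rate i = 17.4%/12 = 0.0145000, the balance after k of n payments is P · [(1+i)^n − (1+i)^k] / [(1+i)^n − 1].
(1+0.0145000)^72 = 2.81934159 and (1+0.0145000)^45 = 1.91135920, so the balance is 42,000 × (2.81934159 − 1.91135920) / (2.81934159 − 1) = $20,961.02.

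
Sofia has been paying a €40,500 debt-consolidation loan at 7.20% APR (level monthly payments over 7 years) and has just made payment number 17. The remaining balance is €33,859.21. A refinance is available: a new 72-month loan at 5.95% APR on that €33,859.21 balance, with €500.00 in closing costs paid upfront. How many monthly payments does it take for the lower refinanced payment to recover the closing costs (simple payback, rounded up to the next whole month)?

Current payment = 40,500 × 7.2%/12 / (1 − (1+0.0060000)^−84) = €615.22.
Refinanced payment = 33,859.21 × 0.0049583 / (1 − (1+0.0049583)^−72) = €560.35.
Monthly savings = €615.22 − €560.35 = €54.87.
Break-even = €500.00 / €54.87 = 9.11 → 10 months.

10 months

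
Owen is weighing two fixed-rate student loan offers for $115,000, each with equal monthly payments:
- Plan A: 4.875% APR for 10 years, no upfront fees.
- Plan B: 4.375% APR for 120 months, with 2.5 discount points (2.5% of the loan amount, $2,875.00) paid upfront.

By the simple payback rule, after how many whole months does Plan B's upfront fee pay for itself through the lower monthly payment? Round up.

Plan A: at 4.875% the monthly rate is 0.0040625, so the payment is 115,000 × 0.0040625 / (1 − 1.0040625^−120) = $1,212.74.
Plan B: monthly rate = 4.375%/12 = 0.0036458; payment = 115,000 × 0.0036458 / (1 − (1+0.0036458)^−120) = $1,184.92.
Monthly savings = $1,212.74 − $1,184.92 = $27.82.
Break-even = $2,875.00 / $27.82 = 103.34 → 104 months.

104 months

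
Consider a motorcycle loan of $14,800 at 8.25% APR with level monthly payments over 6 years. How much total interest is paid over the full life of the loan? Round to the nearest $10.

Monthly rate = 8.25%/12 = 0.0068750; payment = 14,800 × 0.0068750 / (1 − (1+0.0068750)^−72) = $261.30.
Total paid = 72 × $261.30 = $18,813.60; interest = $18,813.60 − $14,800 = $4,013.60.

$4,010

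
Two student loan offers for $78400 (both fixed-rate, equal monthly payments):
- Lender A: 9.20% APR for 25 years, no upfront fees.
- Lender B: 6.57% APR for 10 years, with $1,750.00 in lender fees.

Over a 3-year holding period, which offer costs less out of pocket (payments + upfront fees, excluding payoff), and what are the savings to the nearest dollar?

Lender A by $9,825

Lender A: monthly rate = 9.2%/12 = 0.0076667; payment = 78,400 × 0.0076667 / (1 − (1+0.0076667)^−300) = $668.70.
Lender B: at 6.57% the monthly rate is 0.0054750, so the payment is 78,400 × 0.0054750 / (1 − 1.0054750^−120) = $893.01.
Over 36 months: Lender A costs 36 × $668.70 = $24,073.20; Lender B costs 36 × $893.01 + $1,750.00 = $33,898.36.
Lender A is cheaper by $33,898.36 − $24,073.20 = $9,825.16.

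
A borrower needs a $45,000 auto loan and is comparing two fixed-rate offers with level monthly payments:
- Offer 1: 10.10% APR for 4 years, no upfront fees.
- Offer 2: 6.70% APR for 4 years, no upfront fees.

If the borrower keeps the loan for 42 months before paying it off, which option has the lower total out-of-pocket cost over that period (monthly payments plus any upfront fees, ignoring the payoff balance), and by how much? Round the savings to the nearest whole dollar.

Offer 1: at 10.10% the monthly rate is 0.0084167, so the payment is 45,000 × 0.0084167 / (1 − 1.0084167^−48) = $1,143.48.
Offer 2: monthly rate = 6.7%/12 = 0.0055833; payment = 45,000 × 0.0055833 / (1 − (1+0.0055833)^−48) = $1,071.33.
Over 42 months: Offer 1 costs 42 × $1,143.48 = $48,026.16; Offer 2 costs 42 × $1,071.33 = $44,995.86.
Offer 2 is cheaper by $48,026.16 − $44,995.86 = $3,030.30.

Offer 2 by $3,030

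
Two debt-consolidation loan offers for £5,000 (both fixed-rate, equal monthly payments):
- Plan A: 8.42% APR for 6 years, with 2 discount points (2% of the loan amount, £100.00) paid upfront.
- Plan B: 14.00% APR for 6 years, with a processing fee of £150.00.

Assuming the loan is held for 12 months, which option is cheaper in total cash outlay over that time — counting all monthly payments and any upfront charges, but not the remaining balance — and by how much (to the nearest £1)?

Plan A by £222

Plan A: at 8.42% the monthly rate is 0.0070167, so the payment is 5,000 × 0.0070167 / (1 − 1.0070167^−72) = £88.70.
Plan B: monthly rate = 14%/12 = 0.0116667; payment = 5,000 × 0.0116667 / (1 − (1+0.0116667)^−72) = £103.03.
Over 12 months: Plan A costs 12 × £88.70 + £100.00 = £1,164.40; Plan B costs 12 × £103.03 + £150.00 = £1,386.36.
Plan A is cheaper by £1,386.36 − £1,164.40 = £221.96.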